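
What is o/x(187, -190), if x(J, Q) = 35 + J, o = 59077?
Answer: 59077/222 ≈ 266.11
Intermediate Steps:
o/x(187, -190) = 59077/(35 + 187) = 59077/222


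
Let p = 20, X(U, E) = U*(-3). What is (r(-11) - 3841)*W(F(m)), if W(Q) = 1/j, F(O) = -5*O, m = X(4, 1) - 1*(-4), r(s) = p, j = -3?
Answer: 3821/3 ≈ 1273.7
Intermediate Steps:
X(U, E) = -3*U
r(s) = 20
m = -8 (m = -3*4 - 1*(-4) = -12 + 4 = -8)
W(Q) = -1/3 (W(Q) = 1/(-3) = -1/3)
(r(-11) - 3841)*W(F(m)) = (20 - 3841)*(-1/3) = -3821*(-1/3) = 3821/3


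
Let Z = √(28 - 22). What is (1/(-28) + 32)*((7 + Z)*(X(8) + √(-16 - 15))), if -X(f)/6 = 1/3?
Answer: -895*(2 - I*√31)*(7 + √6)/28 ≈ -604.09 + 1681.7*I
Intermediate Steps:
X(f) = -2 (X(f) = -6/3 = -6*⅓ = -2)
Z = √6 ≈ 2.4495
(1/(-28) + 32)*((7 + Z)*(X(8) + √(-16 - 15))) = (1/(-28) + 32)*((7 + √6)*(-2 + √(-16 - 15))) = (-1/28 + 32)*((7 + √6)*(-2 + √(-31))) = 895*((7 + √6)*(-2 + I*√31))/28 = 895*((-2 + I*√31)*(7 + √6))/28 = 895*(-2 + I*√31)*(7 + √6)/28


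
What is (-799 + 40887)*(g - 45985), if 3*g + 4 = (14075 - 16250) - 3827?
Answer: -1923702856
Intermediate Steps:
g = -2002 (g = -4/3 + ((14075 - 16250) - 3827)/3 = -4/3 + (-2175 - 3827)/3 = -4/3 + (⅓)*(-6002) = -4/3 - 6002/3 = -2002)
(-799 + 40887)*(g - 45985) = (-799 + 40887)*(-2002 - 45985) = 40088*(-47987) = -1923702856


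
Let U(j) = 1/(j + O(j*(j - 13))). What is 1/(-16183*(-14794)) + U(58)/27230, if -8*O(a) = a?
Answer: -464213709/3497534572731290 ≈ -1.3273e-7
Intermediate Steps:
O(a) = -a/8
U(j) = 1/(j - j*(-13 + j)/8) (U(j) = 1/(j - j*(j - 13)/8) = 1/(j - j*(-13 + j)/8))
1/(-16183*(-14794)) + U(58)/27230 = 1/(-16183*(-14794)) - 8/(58*(-21 + 58))/27230 = -1/16183*(-1/14794) - 8*1/58/37*(1/27230) = 1/239411302 - 8*1/58*1/37*(1/27230) = 1/239411302 - 4/1073*1/27230 = 1/239411302 - 2/14608895 = -464213709/3497534572731290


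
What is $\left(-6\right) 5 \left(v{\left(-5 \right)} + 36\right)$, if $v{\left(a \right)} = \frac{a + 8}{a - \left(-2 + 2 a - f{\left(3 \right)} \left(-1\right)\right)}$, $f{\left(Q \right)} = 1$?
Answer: $-1095$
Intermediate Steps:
$v{\left(a \right)} = \frac{8 + a}{1 - a}$ ($v{\left(a \right)} = \frac{a + 8}{a + \left(1 \left(-1\right) - \left(-2 + 2 a\right)\right)} = \frac{8 + a}{a - \left(-1 + 2 a\right)} = \frac{8 + a}{1 - a}$)
$\left(-6\right) 5 \left(v{\left(-5 \right)} + 36\right) = \left(-6\right) 5 \left(\frac{-8 - -5}{-1 - 5} + 36\right) = - 30 \left(\frac{-8 + 5}{-6} + 36\right) = - 30 \left(\left(- \frac{1}{6}\right) \left(-3\right) + 36\right) = - 30 \left(\frac{1}{2} + 36\right) = \left(-30\right) \frac{73}{2} = -1095$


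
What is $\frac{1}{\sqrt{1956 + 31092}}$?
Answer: $\frac{\sqrt{102}}{1836} \approx 0.0055008$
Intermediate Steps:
$\frac{1}{\sqrt{1956 + 31092}} = \frac{1}{\sqrt{33048}} = \frac{1}{18 \sqrt{102}} = \frac{\sqrt{102}}{1836}$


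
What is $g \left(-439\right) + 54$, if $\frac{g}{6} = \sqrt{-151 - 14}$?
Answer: $54 - 2634 i \sqrt{165} \approx 54.0 - 33834.0 i$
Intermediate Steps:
$g = 6 i \sqrt{165}$ ($g = 6 \sqrt{-151 - 14} = 6 \sqrt{-165} = 6 i \sqrt{165} \approx 77.071 i$)
$g \left(-439\right) + 54 = 6 i \sqrt{165} \left(-439\right) + 54 = - 2634 i \sqrt{165} + 54 = 54 - 2634 i \sqrt{165}$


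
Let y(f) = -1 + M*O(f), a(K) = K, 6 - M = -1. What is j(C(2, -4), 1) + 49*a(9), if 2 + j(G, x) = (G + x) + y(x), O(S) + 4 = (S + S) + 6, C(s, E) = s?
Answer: 469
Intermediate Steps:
M = 7 (M = 6 - 1*(-1) = 6 + 1 = 7)
O(S) = 2 + 2*S (O(S) = -4 + ((S + S) + 6) = -4 + (2*S + 6) = -4 + (6 + 2*S) = 2 + 2*S)
y(f) = 13 + 14*f (y(f) = -1 + 7*(2 + 2*f) = -1 + (14 + 14*f) = 13 + 14*f)
j(G, x) = 11 + G + 15*x (j(G, x) = -2 + ((G + x) + (13 + 14*x)) = -2 + (13 + G + 15*x) = 11 + G + 15*x)
j(C(2, -4), 1) + 49*a(9) = (11 + 2 + 15*1) + 49*9 = (11 + 2 + 15) + 441 = 28 + 441 = 469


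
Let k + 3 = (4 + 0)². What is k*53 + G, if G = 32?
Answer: 721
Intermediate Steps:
k = 13 (k = -3 + (4 + 0)² = -3 + 4² = -3 + 16 = 13)
k*53 + G = 13*53 + 32 = 689 + 32 = 721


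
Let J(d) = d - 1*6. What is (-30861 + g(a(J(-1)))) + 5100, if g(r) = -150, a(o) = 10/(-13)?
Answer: -25911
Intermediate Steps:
J(d) = -6 + d (J(d) = d - 6 = -6 + d)
a(o) = -10/13 (a(o) = 10*(-1/13) = -10/13)
(-30861 + g(a(J(-1)))) + 5100 = (-30861 - 150) + 5100 = -31011 + 5100 = -25911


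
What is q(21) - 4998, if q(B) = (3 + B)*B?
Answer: -4494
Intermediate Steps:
q(B) = B*(3 + B)
q(21) - 4998 = 21*(3 + 21) - 4998 = 21*24 - 4998 = 504 - 4998 = -4494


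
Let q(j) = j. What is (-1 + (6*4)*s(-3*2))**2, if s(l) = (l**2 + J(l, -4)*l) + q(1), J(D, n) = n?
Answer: 2140369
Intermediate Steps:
s(l) = 1 + l**2 - 4*l (s(l) = (l**2 - 4*l) + 1 = 1 + l**2 - 4*l)
(-1 + (6*4)*s(-3*2))**2 = (-1 + (6*4)*(1 + (-3*2)**2 - (-12)*2))**2 = (-1 + 24*(1 + (-6)**2 - 4*(-6)))**2 = (-1 + 24*(1 + 36 + 24))**2 = (-1 + 24*61)**2 = (-1 + 1464)**2 = 1463**2 = 2140369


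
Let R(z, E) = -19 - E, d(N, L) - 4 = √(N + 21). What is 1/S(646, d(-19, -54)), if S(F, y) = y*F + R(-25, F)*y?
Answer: -2/133 + √2/266 ≈ -0.0097210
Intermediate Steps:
d(N, L) = 4 + √(21 + N) (d(N, L) = 4 + √(N + 21) = 4 + √(21 + N))
S(F, y) = F*y + y*(-19 - F) (S(F, y) = y*F + (-19 - F)*y = F*y + y*(-19 - F))
1/S(646, d(-19, -54)) = 1/(-19*(4 + √(21 - 19))) = 1/(-19*(4 + √2)) = 1/(-76 - 19*√2)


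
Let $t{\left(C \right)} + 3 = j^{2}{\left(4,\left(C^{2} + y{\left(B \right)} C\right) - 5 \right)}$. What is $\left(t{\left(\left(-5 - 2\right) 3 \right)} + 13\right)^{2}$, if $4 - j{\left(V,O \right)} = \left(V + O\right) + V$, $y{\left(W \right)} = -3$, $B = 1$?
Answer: $64018614361$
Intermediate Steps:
$j{\left(V,O \right)} = 4 - O - 2 V$ ($j{\left(V,O \right)} = 4 - \left(\left(V + O\right) + V\right) = 4 - \left(\left(O + V\right) + V\right) = 4 - \left(O + 2 V\right) = 4 - O - 2 V$)
$t{\left(C \right)} = -3 + \left(1 - C^{2} + 3 C\right)^{2}$ ($t{\left(C \right)} = -3 + \left(4 - \left(\left(C^{2} - 3 C\right) - 5\right) - 8\right)^{2} = -3 + \left(4 - \left(-5 + C^{2} - 3 C\right) - 8\right)^{2} = -3 + \left(4 + \left(5 - C^{2} + 3 C\right) - 8\right)^{2} = -3 + \left(1 - C^{2} + 3 C\right)^{2}$)
$\left(t{\left(\left(-5 - 2\right) 3 \right)} + 13\right)^{2} = \left(\left(-3 + \left(-1 + \left(\left(-5 - 2\right) 3\right)^{2} - 3 \left(-5 - 2\right) 3\right)^{2}\right) + 13\right)^{2} = \left(\left(-3 + \left(-1 + \left(\left(-7\right) 3\right)^{2} - 3 \left(\left(-7\right) 3\right)\right)^{2}\right) + 13\right)^{2} = \left(\left(-3 + \left(-1 + \left(-21\right)^{2} - -63\right)^{2}\right) + 13\right)^{2} = \left(\left(-3 + \left(-1 + 441 + 63\right)^{2}\right) + 13\right)^{2} = \left(\left(-3 + 503^{2}\right) + 13\right)^{2} = \left(\left(-3 + 253009\right) + 13\right)^{2} = \left(253006 + 13\right)^{2} = 253019^{2} = 64018614361$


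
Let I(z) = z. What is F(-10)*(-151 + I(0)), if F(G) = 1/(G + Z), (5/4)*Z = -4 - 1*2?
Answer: 755/74 ≈ 10.203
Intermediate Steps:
Z = -24/5 (Z = 4*(-4 - 1*2)/5 = 4*(-4 - 2)/5 = (4/5)*(-6) = -24/5 ≈ -4.8000)
F(G) = 1/(-24/5 + G) (F(G) = 1/(G - 24/5) = 1/(-24/5 + G))
F(-10)*(-151 + I(0)) = (5/(-24 + 5*(-10)))*(-151 + 0) = (5/(-24 - 50))*(-151) = (5/(-74))*(-151) = (5*(-1/74))*(-151) = -5/74*(-151) = 755/74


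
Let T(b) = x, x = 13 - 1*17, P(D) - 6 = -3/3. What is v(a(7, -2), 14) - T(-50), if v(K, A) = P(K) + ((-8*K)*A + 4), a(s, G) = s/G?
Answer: 405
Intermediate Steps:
P(D) = 5 (P(D) = 6 - 3/3 = 6 - 3*⅓ = 6 - 1 = 5)
x = -4 (x = 13 - 17 = -4)
T(b) = -4
v(K, A) = 9 - 8*A*K (v(K, A) = 5 + ((-8*K)*A + 4) = 5 + (-8*A*K + 4) = 5 + (4 - 8*A*K) = 9 - 8*A*K)
v(a(7, -2), 14) - T(-50) = (9 - 8*14*7/(-2)) - 1*(-4) = (9 - 8*14*7*(-½)) + 4 = (9 - 8*14*(-7/2)) + 4 = (9 + 392) + 4 = 401 + 4 = 405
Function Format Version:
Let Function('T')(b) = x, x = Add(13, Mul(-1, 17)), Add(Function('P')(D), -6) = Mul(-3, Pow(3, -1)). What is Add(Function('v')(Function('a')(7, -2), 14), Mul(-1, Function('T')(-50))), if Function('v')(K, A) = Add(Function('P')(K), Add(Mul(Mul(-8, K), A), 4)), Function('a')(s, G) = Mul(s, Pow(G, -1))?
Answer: 405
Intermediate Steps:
Function('P')(D) = 5 (Function('P')(D) = Add(6, Mul(-3, Pow(3, -1))) = Add(6, Mul(-3, Rational(1, 3))) = Add(6, -1) = 5)
x = -4 (x = Add(13, -17) = -4)
Function('T')(b) = -4
Function('v')(K, A) = Add(9, Mul(-8, A, K)) (Function('v')(K, A) = Add(5, Add(Mul(Mul(-8, K), A), 4)) = Add(5, Add(Mul(-8, A, K), 4)) = Add(5, Add(4, Mul(-8, A, K))) = Add(9, Mul(-8, A, K)))
Add(Function('v')(Function('a')(7, -2), 14), Mul(-1, Function('T')(-50))) = Add(Add(9, Mul(-8, 14, Mul(7, Pow(-2, -1)))), Mul(-1, -4)) = Add(Add(9, Mul(-8, 14, Mul(7, Rational(-1, 2)))), 4) = Add(Add(9, Mul(-8, 14, Rational(-7, 2))), 4) = Add(Add(9, 392), 4) = Add(401, 4) = 405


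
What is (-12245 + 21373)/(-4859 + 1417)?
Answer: -4564/1721 ≈ -2.6519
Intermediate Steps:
(-12245 + 21373)/(-4859 + 1417) = 9128/(-3442) = 9128*(-1/3442) = -4564/1721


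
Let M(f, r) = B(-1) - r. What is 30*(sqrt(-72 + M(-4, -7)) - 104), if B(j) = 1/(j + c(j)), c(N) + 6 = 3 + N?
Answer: -3120 + 6*I*sqrt(1630) ≈ -3120.0 + 242.24*I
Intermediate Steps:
c(N) = -3 + N (c(N) = -6 + (3 + N) = -3 + N)
B(j) = 1/(-3 + 2*j) (B(j) = 1/(j + (-3 + j)) = 1/(-3 + 2*j))
M(f, r) = -1/5 - r (M(f, r) = 1/(-3 + 2*(-1)) - r = 1/(-3 - 2) - r = 1/(-5) - r = -1/5 - r)
30*(sqrt(-72 + M(-4, -7)) - 104) = 30*(sqrt(-72 + (-1/5 - 1*(-7))) - 104) = 30*(sqrt(-72 + (-1/5 + 7)) - 104) = 30*(sqrt(-72 + 34/5) - 104) = 30*(sqrt(-326/5) - 104) = 30*(I*sqrt(1630)/5 - 104) = 30*(-104 + I*sqrt(1630)/5) = -3120 + 6*I*sqrt(1630)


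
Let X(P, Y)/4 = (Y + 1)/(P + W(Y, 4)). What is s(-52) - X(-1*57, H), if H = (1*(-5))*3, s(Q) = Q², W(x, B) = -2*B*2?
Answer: 197336/73 ≈ 2703.2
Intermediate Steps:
W(x, B) = -4*B
H = -15 (H = -5*3 = -15)
X(P, Y) = 4*(1 + Y)/(-16 + P) (X(P, Y) = 4*((Y + 1)/(P - 4*4)) = 4*((1 + Y)/(P - 16)) = 4*((1 + Y)/(-16 + P)) = 4*(1 + Y)/(-16 + P))
s(-52) - X(-1*57, H) = (-52)² - 4*(1 - 15)/(-16 - 1*57) = 2704 - 4*(-14)/(-16 - 57) = 2704 - 4*(-14)/(-73) = 2704 - 4*(-1)*(-14)/73 = 2704 - 1*56/73 = 2704 - 56/73 = 197336/73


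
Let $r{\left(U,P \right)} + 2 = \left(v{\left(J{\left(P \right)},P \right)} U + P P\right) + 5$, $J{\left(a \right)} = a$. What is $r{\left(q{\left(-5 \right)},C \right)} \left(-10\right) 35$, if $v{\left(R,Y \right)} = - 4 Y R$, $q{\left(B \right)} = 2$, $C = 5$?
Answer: $60200$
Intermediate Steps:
$v{\left(R,Y \right)} = - 4 R Y$
$r{\left(U,P \right)} = 3 + P^{2} - 4 U P^{2}$ ($r{\left(U,P \right)} = -2 + \left(\left(- 4 P P U + P P\right) + 5\right) = -2 + \left(\left(- 4 P^{2} U + P^{2}\right) + 5\right) = -2 - \left(-5 - P^{2} + 4 U P^{2}\right) = -2 + \left(5 + P^{2} - 4 U P^{2}\right) = 3 + P^{2} - 4 U P^{2}$)
$r{\left(q{\left(-5 \right)},C \right)} \left(-10\right) 35 = \left(3 + 5^{2} - 8 \cdot 5^{2}\right) \left(-10\right) 35 = \left(3 + 25 - 8 \cdot 25\right) \left(-10\right) 35 = \left(3 + 25 - 200\right) \left(-10\right) 35 = \left(-172\right) \left(-10\right) 35 = 1720 \cdot 35 = 60200$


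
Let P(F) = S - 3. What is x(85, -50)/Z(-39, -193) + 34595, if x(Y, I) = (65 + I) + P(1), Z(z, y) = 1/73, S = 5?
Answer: 35836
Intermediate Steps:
P(F) = 2 (P(F) = 5 - 3 = 2)
Z(z, y) = 1/73
x(Y, I) = 67 + I (x(Y, I) = (65 + I) + 2 = 67 + I)
x(85, -50)/Z(-39, -193) + 34595 = (67 - 50)/(1/73) + 34595 = 17*73 + 34595 = 1241 + 34595 = 35836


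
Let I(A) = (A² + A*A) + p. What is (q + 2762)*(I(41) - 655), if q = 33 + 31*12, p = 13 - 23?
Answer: 8541399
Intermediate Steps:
p = -10
I(A) = -10 + 2*A² (I(A) = (A² + A*A) - 10 = (A² + A²) - 10 = 2*A² - 10 = -10 + 2*A²)
q = 405 (q = 33 + 372 = 405)
(q + 2762)*(I(41) - 655) = (405 + 2762)*((-10 + 2*41²) - 655) = 3167*((-10 + 2*1681) - 655) = 3167*((-10 + 3362) - 655) = 3167*(3352 - 655) = 3167*2697 = 8541399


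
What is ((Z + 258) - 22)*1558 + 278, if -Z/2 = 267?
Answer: -464006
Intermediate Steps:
Z = -534 (Z = -2*267 = -534)
((Z + 258) - 22)*1558 + 278 = ((-534 + 258) - 22)*1558 + 278 = (-276 - 22)*1558 + 278 = -298*1558 + 278 = -464284 + 278 = -464006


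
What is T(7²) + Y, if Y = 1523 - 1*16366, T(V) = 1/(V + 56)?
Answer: -1558514/105 ≈ -14843.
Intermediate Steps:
T(V) = 1/(56 + V)
Y = -14843 (Y = 1523 - 16366 = -14843)
T(7²) + Y = 1/(56 + 7²) - 14843 = 1/(56 + 49) - 14843 = 1/105 - 14843 = -1558514/105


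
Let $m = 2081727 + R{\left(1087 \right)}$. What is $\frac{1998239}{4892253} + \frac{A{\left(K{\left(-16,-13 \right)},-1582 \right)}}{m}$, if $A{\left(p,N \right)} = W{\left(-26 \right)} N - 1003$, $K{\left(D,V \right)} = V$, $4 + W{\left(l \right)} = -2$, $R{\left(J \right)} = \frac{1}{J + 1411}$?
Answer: $\frac{10494893401344299}{25440469236897891} \approx 0.41253$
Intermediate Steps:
$R{\left(J \right)} = \frac{1}{1411 + J}$
$W{\left(l \right)} = -6$ ($W{\left(l \right)} = -4 - 2 = -6$)
$A{\left(p,N \right)} = -1003 - 6 N$ ($A{\left(p,N \right)} = - 6 N - 1003 = -1003 - 6 N$)
$m = \frac{5200154047}{2498}$ ($m = 2081727 + \frac{1}{1411 + 1087} = 2081727 + \frac{1}{2498} = \frac{5200154047}{2498} \approx 2.0817 \cdot 10^{6}$)
$\frac{1998239}{4892253} + \frac{A{\left(K{\left(-16,-13 \right)},-1582 \right)}}{m} = \frac{1998239}{4892253} + \frac{-1003 - -9492}{\frac{5200154047}{2498}} = 1998239 \cdot \frac{1}{4892253} + \left(-1003 + 9492\right) \frac{2498}{5200154047} = \frac{1998239}{4892253} + 8489 \cdot \frac{2498}{5200154047} = \frac{1998239}{4892253} + \frac{21205522}{5200154047} = \frac{10494893401344299}{25440469236897891}$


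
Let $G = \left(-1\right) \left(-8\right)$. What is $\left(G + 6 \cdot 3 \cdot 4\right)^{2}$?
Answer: $6400$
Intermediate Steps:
$G = 8$
$\left(G + 6 \cdot 3 \cdot 4\right)^{2} = \left(8 + 6 \cdot 3 \cdot 4\right)^{2} = \left(8 + 18 \cdot 4\right)^{2} = \left(8 + 72\right)^{2} = 80^{2} = 6400$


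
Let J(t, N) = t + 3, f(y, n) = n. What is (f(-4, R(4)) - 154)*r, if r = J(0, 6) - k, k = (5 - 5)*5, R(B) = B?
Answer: -450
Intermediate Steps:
J(t, N) = 3 + t
k = 0 (k = 0*5 = 0)
r = 3 (r = (3 + 0) - 1*0 = 3 + 0 = 3)
(f(-4, R(4)) - 154)*r = (4 - 154)*3 = -150*3 = -450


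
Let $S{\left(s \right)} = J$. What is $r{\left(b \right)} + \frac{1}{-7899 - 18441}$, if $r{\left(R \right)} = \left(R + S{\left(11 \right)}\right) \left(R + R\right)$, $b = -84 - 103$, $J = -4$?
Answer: $\frac{1881571559}{26340} \approx 71434.0$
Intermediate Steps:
$S{\left(s \right)} = -4$
$b = -187$
$r{\left(R \right)} = 2 R \left(-4 + R\right)$ ($r{\left(R \right)} = \left(R - 4\right) \left(R + R\right) = \left(-4 + R\right) 2 R = 2 R \left(-4 + R\right)$)
$r{\left(b \right)} + \frac{1}{-7899 - 18441} = 2 \left(-187\right) \left(-4 - 187\right) + \frac{1}{-7899 - 18441} = 2 \left(-187\right) \left(-191\right) + \frac{1}{-26340} = 71434 - \frac{1}{26340} = \frac{1881571559}{26340}$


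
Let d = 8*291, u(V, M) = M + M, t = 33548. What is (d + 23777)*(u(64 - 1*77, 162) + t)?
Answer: 884228560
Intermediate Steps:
u(V, M) = 2*M
d = 2328
(d + 23777)*(u(64 - 1*77, 162) + t) = (2328 + 23777)*(2*162 + 33548) = 26105*(324 + 33548) = 26105*33872 = 884228560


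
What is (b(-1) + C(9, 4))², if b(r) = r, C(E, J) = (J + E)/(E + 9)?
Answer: 25/324 ≈ 0.077160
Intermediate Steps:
C(E, J) = (E + J)/(9 + E)
(b(-1) + C(9, 4))² = (-1 + (9 + 4)/(9 + 9))² = (-1 + 13/18)² = (-5/18)² = 25/324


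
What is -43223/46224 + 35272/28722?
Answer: 64826987/221274288 ≈ 0.29297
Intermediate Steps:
-43223/46224 + 35272/28722 = -43223*1/46224 + 35272*(1/28722) = -43223/46224 + 17636/14361 = 64826987/221274288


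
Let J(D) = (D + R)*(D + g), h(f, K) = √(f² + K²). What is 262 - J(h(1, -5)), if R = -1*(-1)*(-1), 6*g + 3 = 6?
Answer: 473/2 + √26/2 ≈ 239.05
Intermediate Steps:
g = ½ (g = -½ + (⅙)*6 = -½ + 1 = ½ ≈ 0.50000)
R = -1 (R = 1*(-1) = -1)
h(f, K) = √(K² + f²)
J(D) = (½ + D)*(-1 + D) (J(D) = (D - 1)*(D + ½) = (-1 + D)*(½ + D) = (½ + D)*(-1 + D))
262 - J(h(1, -5)) = 262 - (-½ + (√((-5)² + 1²))² - √((-5)² + 1²)/2) = 262 - (-½ + (√(25 + 1))² - √(25 + 1)/2) = 262 - (-½ + (√26)² - √26/2) = 262 - (-½ + 26 - √26/2) = 262 - (51/2 - √26/2) = 262 + (-51/2 + √26/2) = 473/2 + √26/2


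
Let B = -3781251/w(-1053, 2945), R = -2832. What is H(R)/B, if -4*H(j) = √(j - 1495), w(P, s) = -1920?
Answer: -160*I*√4327/1260417 ≈ -0.0083502*I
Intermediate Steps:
B = 1260417/640 (B = -3781251/(-1920) = -3781251*(-1/1920) = 1260417/640 ≈ 1969.4)
H(j) = -√(-1495 + j)/4 (H(j) = -√(j - 1495)/4 = -√(-1495 + j)/4)
H(R)/B = (-√(-1495 - 2832)/4)/(1260417/640) = -I*√4327/4*(640/1260417) = -160*I*√4327/1260417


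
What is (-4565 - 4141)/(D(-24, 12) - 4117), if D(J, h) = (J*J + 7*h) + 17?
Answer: 4353/1720 ≈ 2.5308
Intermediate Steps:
D(J, h) = 17 + J**2 + 7*h (D(J, h) = (J**2 + 7*h) + 17 = 17 + J**2 + 7*h)
(-4565 - 4141)/(D(-24, 12) - 4117) = (-4565 - 4141)/((17 + (-24)**2 + 7*12) - 4117) = -8706/((17 + 576 + 84) - 4117) = -8706/(677 - 4117) = -8706/(-3440) = -8706*(-1/3440) = 4353/1720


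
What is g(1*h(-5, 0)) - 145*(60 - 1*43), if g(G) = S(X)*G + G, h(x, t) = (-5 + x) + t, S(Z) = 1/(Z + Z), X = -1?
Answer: -2470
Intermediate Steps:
S(Z) = 1/(2*Z)
h(x, t) = -5 + t + x
g(G) = G/2 (g(G) = ((½)/(-1))*G + G = ((½)*(-1))*G + G = -G/2 + G = G/2)
g(1*h(-5, 0)) - 145*(60 - 1*43) = (1*(-5 + 0 - 5))/2 - 145*(60 - 1*43) = (1*(-10))/2 - 145*(60 - 43) = (½)*(-10) - 145*17 = -5 - 2465 = -2470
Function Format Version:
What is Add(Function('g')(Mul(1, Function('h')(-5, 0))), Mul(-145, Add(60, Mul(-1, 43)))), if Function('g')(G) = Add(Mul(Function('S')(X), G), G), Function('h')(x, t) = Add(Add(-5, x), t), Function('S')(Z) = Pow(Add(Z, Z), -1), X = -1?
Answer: -2470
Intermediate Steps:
Function('S')(Z) = Mul(Rational(1, 2), Pow(Z, -1)) (Function('S')(Z) = Pow(Mul(2, Z), -1) = Mul(Rational(1, 2), Pow(Z, -1)))
Function('h')(x, t) = Add(-5, t, x)
Function('g')(G) = Mul(Rational(1, 2), G) (Function('g')(G) = Add(Mul(Mul(Rational(1, 2), Pow(-1, -1)), G), G) = Add(Mul(Mul(Rational(1, 2), -1), G), G) = Add(Mul(Rational(-1, 2), G), G) = Mul(Rational(1, 2), G))
Add(Function('g')(Mul(1, Function('h')(-5, 0))), Mul(-145, Add(60, Mul(-1, 43)))) = Add(Mul(Rational(1, 2), Mul(1, Add(-5, 0, -5))), Mul(-145, Add(60, Mul(-1, 43)))) = Add(Mul(Rational(1, 2), Mul(1, -10)), Mul(-145, Add(60, -43))) = Add(Mul(Rational(1, 2), -10), Mul(-145, 17)) = Add(-5, -2465) = -2470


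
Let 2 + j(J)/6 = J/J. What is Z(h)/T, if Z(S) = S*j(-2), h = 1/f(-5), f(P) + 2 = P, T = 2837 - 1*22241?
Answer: -1/22638 ≈ -4.4174e-5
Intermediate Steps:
T = -19404 (T = 2837 - 22241 = -19404)
f(P) = -2 + P
h = -⅐ (h = 1/(-2 - 5) = 1/(-7) = -⅐ ≈ -0.14286)
j(J) = -6 (j(J) = -12 + 6*(J/J) = -12 + 6*1 = -12 + 6 = -6)
Z(S) = -6*S (Z(S) = S*(-6) = -6*S)
Z(h)/T = -6*(-⅐)/(-19404) = (6/7)*(-1/19404) = -1/22638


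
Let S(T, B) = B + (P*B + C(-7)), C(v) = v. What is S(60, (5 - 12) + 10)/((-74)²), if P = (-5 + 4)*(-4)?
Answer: 2/1369 ≈ 0.0014609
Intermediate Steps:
P = 4 (P = -1*(-4) = 4)
S(T, B) = -7 + 5*B (S(T, B) = B + (4*B - 7) = B + (-7 + 4*B) = -7 + 5*B)
S(60, (5 - 12) + 10)/((-74)²) = (-7 + 5*((5 - 12) + 10))/((-74)²) = (-7 + 5*(-7 + 10))/5476 = (-7 + 5*3)*(1/5476) = (-7 + 15)*(1/5476) = 8*(1/5476) = 2/1369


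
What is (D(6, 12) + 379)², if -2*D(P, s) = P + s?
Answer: 136900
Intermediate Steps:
D(P, s) = -P/2 - s/2 (D(P, s) = -(P + s)/2 = -P/2 - s/2)
(D(6, 12) + 379)² = ((-½*6 - ½*12) + 379)² = ((-3 - 6) + 379)² = (-9 + 379)² = 370² = 136900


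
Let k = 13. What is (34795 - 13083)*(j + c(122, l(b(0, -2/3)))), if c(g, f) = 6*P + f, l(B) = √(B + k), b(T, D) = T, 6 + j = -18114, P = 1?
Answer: -393291168 + 21712*√13 ≈ -3.9321e+8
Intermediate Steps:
j = -18120 (j = -6 - 18114 = -18120)
l(B) = √(13 + B) (l(B) = √(B + 13) = √(13 + B))
c(g, f) = 6 + f (c(g, f) = 6*1 + f = 6 + f)
(34795 - 13083)*(j + c(122, l(b(0, -2/3)))) = (34795 - 13083)*(-18120 + (6 + √(13 + 0))) = 21712*(-18120 + (6 + √13)) = 21712*(-18114 + √13) = -393291168 + 21712*√13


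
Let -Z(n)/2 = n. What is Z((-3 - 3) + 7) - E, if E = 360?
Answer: -362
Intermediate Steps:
Z(n) = -2*n
Z((-3 - 3) + 7) - E = -2*((-3 - 3) + 7) - 1*360 = -2*(-6 + 7) - 360 = -2*1 - 360 = -2 - 360 = -362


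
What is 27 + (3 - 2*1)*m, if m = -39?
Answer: -12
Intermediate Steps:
27 + (3 - 2*1)*m = 27 + (3 - 2*1)*(-39) = 27 + (3 - 2)*(-39) = 27 + 1*(-39) = 27 - 39 = -12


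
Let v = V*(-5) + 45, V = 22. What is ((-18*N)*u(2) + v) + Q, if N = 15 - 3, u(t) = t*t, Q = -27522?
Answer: -28451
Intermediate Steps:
u(t) = t**2
N = 12
v = -65 (v = 22*(-5) + 45 = -110 + 45 = -65)
((-18*N)*u(2) + v) + Q = (-18*12*2**2 - 65) - 27522 = (-216*4 - 65) - 27522 = (-864 - 65) - 27522 = -929 - 27522 = -28451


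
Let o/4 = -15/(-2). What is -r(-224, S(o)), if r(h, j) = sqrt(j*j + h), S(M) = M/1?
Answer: -26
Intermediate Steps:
o = 30 (o = 4*(-15/(-2)) = 4*(-15*(-1/2)) = 4*(15/2) = 30)
S(M) = M (S(M) = M*1 = M)
r(h, j) = sqrt(h + j**2) (r(h, j) = sqrt(j**2 + h) = sqrt(h + j**2))
-r(-224, S(o)) = -sqrt(-224 + 30**2) = -sqrt(-224 + 900) = -sqrt(676) = -1*26 = -26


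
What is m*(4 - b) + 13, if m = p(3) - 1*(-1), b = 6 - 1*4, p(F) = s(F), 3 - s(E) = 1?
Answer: 19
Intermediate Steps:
s(E) = 2 (s(E) = 3 - 1*1 = 3 - 1 = 2)
p(F) = 2
b = 2 (b = 6 - 4 = 2)
m = 3 (m = 2 - 1*(-1) = 2 + 1 = 3)
m*(4 - b) + 13 = 3*(4 - 1*2) + 13 = 3*(4 - 2) + 13 = 3*2 + 13 = 6 + 13 = 19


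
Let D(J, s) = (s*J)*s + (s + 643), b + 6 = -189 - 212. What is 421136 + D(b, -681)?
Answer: -188329629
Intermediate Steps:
b = -407 (b = -6 + (-189 - 212) = -6 - 401 = -407)
D(J, s) = 643 + s + J*s² (D(J, s) = (J*s)*s + (643 + s) = J*s² + (643 + s) = 643 + s + J*s²)
421136 + D(b, -681) = 421136 + (643 - 681 - 407*(-681)²) = 421136 + (643 - 681 - 407*463761) = 421136 + (643 - 681 - 188750727) = 421136 - 188750765 = -188329629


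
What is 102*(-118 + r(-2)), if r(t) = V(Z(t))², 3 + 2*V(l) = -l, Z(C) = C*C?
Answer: -21573/2 ≈ -10787.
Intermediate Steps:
Z(C) = C²
V(l) = -3/2 - l/2 (V(l) = -3/2 + (-l)/2 = -3/2 - l/2)
r(t) = (-3/2 - t²/2)²
102*(-118 + r(-2)) = 102*(-118 + (3 + (-2)²)²/4) = 102*(-118 + (3 + 4)²/4) = 102*(-118 + (¼)*7²) = 102*(-118 + (¼)*49) = 102*(-118 + 49/4) = 102*(-423/4) = -21573/2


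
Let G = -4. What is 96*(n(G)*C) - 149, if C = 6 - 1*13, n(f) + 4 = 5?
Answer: -821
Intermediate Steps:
n(f) = 1 (n(f) = -4 + 5 = 1)
C = -7 (C = 6 - 13 = -7)
96*(n(G)*C) - 149 = 96*(1*(-7)) - 149 = 96*(-7) - 149 = -672 - 149 = -821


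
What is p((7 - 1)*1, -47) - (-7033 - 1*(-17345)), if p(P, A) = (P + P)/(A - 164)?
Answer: -2175844/211 ≈ -10312.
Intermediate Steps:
p(P, A) = 2*P/(-164 + A) (p(P, A) = (2*P)/(-164 + A) = 2*P/(-164 + A))
p((7 - 1)*1, -47) - (-7033 - 1*(-17345)) = 2*((7 - 1)*1)/(-164 - 47) - (-7033 - 1*(-17345)) = 2*(6*1)/(-211) - (-7033 + 17345) = 2*6*(-1/211) - 1*10312 = -12/211 - 10312 = -2175844/211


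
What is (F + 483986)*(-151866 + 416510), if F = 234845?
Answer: 190234311164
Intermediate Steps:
(F + 483986)*(-151866 + 416510) = (234845 + 483986)*(-151866 + 416510) = 718831*264644 = 190234311164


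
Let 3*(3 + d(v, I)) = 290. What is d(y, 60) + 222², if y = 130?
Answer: 148133/3 ≈ 49378.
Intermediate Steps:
d(v, I) = 281/3 (d(v, I) = -3 + (⅓)*290 = -3 + 290/3 = 281/3)
d(y, 60) + 222² = 281/3 + 222² = 281/3 + 49284 = 148133/3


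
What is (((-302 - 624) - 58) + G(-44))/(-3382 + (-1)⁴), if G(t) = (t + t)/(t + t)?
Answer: 983/3381 ≈ 0.29074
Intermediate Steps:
G(t) = 1 (G(t) = (2*t)/((2*t)) = (2*t)*(1/(2*t)) = 1)
(((-302 - 624) - 58) + G(-44))/(-3382 + (-1)⁴) = (((-302 - 624) - 58) + 1)/(-3382 + (-1)⁴) = ((-926 - 58) + 1)/(-3382 + 1) = (-984 + 1)/(-3381) = -983*(-1/3381) = 983/3381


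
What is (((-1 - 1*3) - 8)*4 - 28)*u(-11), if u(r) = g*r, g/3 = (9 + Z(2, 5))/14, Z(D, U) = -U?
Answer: 5016/7 ≈ 716.57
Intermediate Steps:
g = 6/7 (g = 3*((9 - 1*5)/14) = 3*((9 - 5)*(1/14)) = 3*(4*(1/14)) = 3*(2/7) = 6/7 ≈ 0.85714)
u(r) = 6*r/7
(((-1 - 1*3) - 8)*4 - 28)*u(-11) = (((-1 - 1*3) - 8)*4 - 28)*((6/7)*(-11)) = (((-1 - 3) - 8)*4 - 28)*(-66/7) = ((-4 - 8)*4 - 28)*(-66/7) = (-12*4 - 28)*(-66/7) = (-48 - 28)*(-66/7) = -76*(-66/7) = 5016/7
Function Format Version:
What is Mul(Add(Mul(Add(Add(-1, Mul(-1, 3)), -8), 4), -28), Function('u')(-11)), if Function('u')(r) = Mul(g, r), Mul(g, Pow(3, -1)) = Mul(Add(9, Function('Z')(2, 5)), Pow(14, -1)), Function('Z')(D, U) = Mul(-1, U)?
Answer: Rational(5016, 7) ≈ 716.57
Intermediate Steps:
g = Rational(6, 7) (g = Mul(3, Mul(Add(9, Mul(-1, 5)), Pow(14, -1))) = Mul(3, Mul(Add(9, -5), Rational(1, 14))) = Mul(3, Mul(4, Rational(1, 14))) = Mul(3, Rational(2, 7)) = Rational(6, 7) ≈ 0.85714)
Function('u')(r) = Mul(Rational(6, 7), r)
Mul(Add(Mul(Add(Add(-1, Mul(-1, 3)), -8), 4), -28), Function('u')(-11)) = Mul(Add(Mul(Add(Add(-1, Mul(-1, 3)), -8), 4), -28), Mul(Rational(6, 7), -11)) = Mul(Add(Mul(Add(Add(-1, -3), -8), 4), -28), Rational(-66, 7)) = Mul(Add(Mul(Add(-4, -8), 4), -28), Rational(-66, 7)) = Mul(Add(Mul(-12, 4), -28), Rational(-66, 7)) = Mul(Add(-48, -28), Rational(-66, 7)) = Mul(-76, Rational(-66, 7)) = Rational(5016, 7)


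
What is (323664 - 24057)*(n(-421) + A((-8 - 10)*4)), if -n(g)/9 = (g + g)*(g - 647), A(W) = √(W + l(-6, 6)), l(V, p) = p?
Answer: -2424810531528 + 299607*I*√66 ≈ -2.4248e+12 + 2.434e+6*I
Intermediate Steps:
A(W) = √(6 + W) (A(W) = √(W + 6) = √(6 + W))
n(g) = -18*g*(-647 + g) (n(g) = -9*(g + g)*(g - 647) = -9*2*g*(-647 + g) = -18*g*(-647 + g))
(323664 - 24057)*(n(-421) + A((-8 - 10)*4)) = (323664 - 24057)*(18*(-421)*(647 - 1*(-421)) + √(6 + (-8 - 10)*4)) = 299607*(18*(-421)*(647 + 421) + √(6 - 18*4)) = 299607*(18*(-421)*1068 + √(6 - 72)) = 299607*(-8093304 + √(-66)) = 299607*(-8093304 + I*√66) = -2424810531528 + 299607*I*√66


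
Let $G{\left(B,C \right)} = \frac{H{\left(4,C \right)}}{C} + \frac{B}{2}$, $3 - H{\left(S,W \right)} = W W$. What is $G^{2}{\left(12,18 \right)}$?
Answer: $\frac{5041}{36} \approx 140.03$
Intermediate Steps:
$H{\left(S,W \right)} = 3 - W^{2}$ ($H{\left(S,W \right)} = 3 - W W = 3 - W^{2}$)
$G{\left(B,C \right)} = \frac{B}{2} + \frac{3 - C^{2}}{C}$ ($G{\left(B,C \right)} = \frac{3 - C^{2}}{C} + \frac{B}{2} = \frac{B}{2} + \frac{3 - C^{2}}{C}$)
$G^{2}{\left(12,18 \right)} = \left(\frac{1}{2} \cdot 12 - 18 + \frac{3}{18}\right)^{2} = \left(6 - 18 + 3 \cdot \frac{1}{18}\right)^{2} = \left(6 - 18 + \frac{1}{6}\right)^{2} = \left(- \frac{71}{6}\right)^{2} = \frac{5041}{36}$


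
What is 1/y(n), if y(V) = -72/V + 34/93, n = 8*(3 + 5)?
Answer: -744/565 ≈ -1.3168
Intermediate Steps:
n = 64 (n = 8*8 = 64)
y(V) = 34/93 - 72/V (y(V) = -72/V + 34*(1/93) = -72/V + 34/93 = 34/93 - 72/V)
1/y(n) = 1/(34/93 - 72/64) = 1/(34/93 - 72*1/64) = 1/(34/93 - 9/8) = 1/(-565/744) = -744/565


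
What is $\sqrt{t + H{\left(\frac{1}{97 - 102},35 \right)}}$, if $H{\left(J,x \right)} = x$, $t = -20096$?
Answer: $3 i \sqrt{2229} \approx 141.64 i$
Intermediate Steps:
$\sqrt{t + H{\left(\frac{1}{97 - 102},35 \right)}} = \sqrt{-20096 + 35} = \sqrt{-20061} = 3 i \sqrt{2229}$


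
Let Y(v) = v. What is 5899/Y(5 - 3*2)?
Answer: -5899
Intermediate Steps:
5899/Y(5 - 3*2) = 5899/(5 - 3*2) = 5899/(5 - 6) = 5899/(-1) = 5899*(-1) = -5899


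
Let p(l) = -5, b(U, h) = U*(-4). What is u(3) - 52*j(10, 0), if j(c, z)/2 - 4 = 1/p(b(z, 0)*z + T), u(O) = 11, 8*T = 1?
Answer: -1921/5 ≈ -384.20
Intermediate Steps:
T = ⅛ (T = (⅛)*1 = ⅛ ≈ 0.12500)
b(U, h) = -4*U
j(c, z) = 38/5 (j(c, z) = 8 + 2/(-5) = 8 + 2*(-⅕) = 8 - ⅖ = 38/5)
u(3) - 52*j(10, 0) = 11 - 52*38/5 = 11 - 1976/5 = -1921/5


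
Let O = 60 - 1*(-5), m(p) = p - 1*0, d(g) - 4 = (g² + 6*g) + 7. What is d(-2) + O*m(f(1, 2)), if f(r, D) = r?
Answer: 68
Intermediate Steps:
d(g) = 11 + g² + 6*g (d(g) = 4 + ((g² + 6*g) + 7) = 4 + (7 + g² + 6*g) = 11 + g² + 6*g)
m(p) = p (m(p) = p + 0 = p)
O = 65 (O = 60 + 5 = 65)
d(-2) + O*m(f(1, 2)) = (11 + (-2)² + 6*(-2)) + 65*1 = (11 + 4 - 12) + 65 = 3 + 65 = 68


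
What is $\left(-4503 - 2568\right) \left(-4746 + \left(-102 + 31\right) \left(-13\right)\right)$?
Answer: $27032433$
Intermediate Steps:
$\left(-4503 - 2568\right) \left(-4746 + \left(-102 + 31\right) \left(-13\right)\right) = \left(-4503 - 2568\right) \left(-4746 - -923\right) = - 7071 \left(-4746 + 923\right) = \left(-7071\right) \left(-3823\right) = 27032433$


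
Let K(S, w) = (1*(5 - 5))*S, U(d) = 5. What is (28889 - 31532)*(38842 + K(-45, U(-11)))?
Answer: -102659406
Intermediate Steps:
K(S, w) = 0 (K(S, w) = (1*0)*S = 0*S = 0)
(28889 - 31532)*(38842 + K(-45, U(-11))) = (28889 - 31532)*(38842 + 0) = -2643*38842 = -102659406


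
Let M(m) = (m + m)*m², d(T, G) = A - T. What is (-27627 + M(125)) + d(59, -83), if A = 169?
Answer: 3878733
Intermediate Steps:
d(T, G) = 169 - T
M(m) = 2*m³ (M(m) = (2*m)*m² = 2*m³)
(-27627 + M(125)) + d(59, -83) = (-27627 + 2*125³) + (169 - 1*59) = (-27627 + 2*1953125) + (169 - 59) = (-27627 + 3906250) + 110 = 3878623 + 110 = 3878733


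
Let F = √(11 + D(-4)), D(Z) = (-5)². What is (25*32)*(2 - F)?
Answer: -3200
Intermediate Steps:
D(Z) = 25
F = 6 (F = √(11 + 25) = √36 = 6)
(25*32)*(2 - F) = (25*32)*(2 - 1*6) = 800*(2 - 6) = 800*(-4) = -3200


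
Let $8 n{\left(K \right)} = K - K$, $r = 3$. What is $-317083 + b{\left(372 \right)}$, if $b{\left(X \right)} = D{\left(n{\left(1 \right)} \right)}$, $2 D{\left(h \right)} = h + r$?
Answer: $- \frac{634163}{2} \approx -3.1708 \cdot 10^{5}$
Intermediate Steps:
$n{\left(K \right)} = 0$ ($n{\left(K \right)} = \frac{K - K}{8} = \frac{1}{8} \cdot 0 = 0$)
$D{\left(h \right)} = \frac{3}{2} + \frac{h}{2}$ ($D{\left(h \right)} = \frac{h + 3}{2} = \frac{3 + h}{2} = \frac{3}{2} + \frac{h}{2}$)
$b{\left(X \right)} = \frac{3}{2}$ ($b{\left(X \right)} = \frac{3}{2} + \frac{1}{2} \cdot 0 = \frac{3}{2} + 0 = \frac{3}{2}$)
$-317083 + b{\left(372 \right)} = -317083 + \frac{3}{2} = - \frac{634163}{2}$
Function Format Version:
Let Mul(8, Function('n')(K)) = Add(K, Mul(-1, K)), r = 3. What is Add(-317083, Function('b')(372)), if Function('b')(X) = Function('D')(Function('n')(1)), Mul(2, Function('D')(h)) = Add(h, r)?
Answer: Rational(-634163, 2) ≈ -3.1708e+5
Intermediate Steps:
Function('n')(K) = 0 (Function('n')(K) = Mul(Rational(1, 8), Add(K, Mul(-1, K))) = Mul(Rational(1, 8), 0) = 0)
Function('D')(h) = Add(Rational(3, 2), Mul(Rational(1, 2), h)) (Function('D')(h) = Mul(Rational(1, 2), Add(h, 3)) = Mul(Rational(1, 2), Add(3, h)) = Add(Rational(3, 2), Mul(Rational(1, 2), h)))
Function('b')(X) = Rational(3, 2) (Function('b')(X) = Add(Rational(3, 2), Mul(Rational(1, 2), 0)) = Add(Rational(3, 2), 0) = Rational(3, 2))
Add(-317083, Function('b')(372)) = Add(-317083, Rational(3, 2)) = Rational(-634163, 2)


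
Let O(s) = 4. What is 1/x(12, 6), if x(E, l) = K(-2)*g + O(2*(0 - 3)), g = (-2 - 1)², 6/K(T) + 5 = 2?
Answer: -1/14 ≈ -0.071429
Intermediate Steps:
K(T) = -2 (K(T) = 6/(-5 + 2) = 6/(-3) = 6*(-⅓) = -2)
g = 9 (g = (-3)² = 9)
x(E, l) = -14 (x(E, l) = -2*9 + 4 = -18 + 4 = -14)
1/x(12, 6) = 1/(-14) = -1/14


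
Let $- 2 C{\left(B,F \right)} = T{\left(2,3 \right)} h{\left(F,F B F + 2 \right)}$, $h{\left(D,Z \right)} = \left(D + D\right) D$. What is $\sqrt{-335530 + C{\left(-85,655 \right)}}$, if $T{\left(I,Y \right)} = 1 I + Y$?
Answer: $i \sqrt{2480655} \approx 1575.0 i$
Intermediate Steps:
$h{\left(D,Z \right)} = 2 D^{2}$ ($h{\left(D,Z \right)} = 2 D D = 2 D^{2}$)
$T{\left(I,Y \right)} = I + Y$
$C{\left(B,F \right)} = - 5 F^{2}$ ($C{\left(B,F \right)} = - \frac{\left(2 + 3\right) 2 F^{2}}{2} = - \frac{5 \cdot 2 F^{2}}{2} = - \frac{10 F^{2}}{2} = - 5 F^{2}$)
$\sqrt{-335530 + C{\left(-85,655 \right)}} = \sqrt{-335530 - 5 \cdot 655^{2}} = \sqrt{-335530 - 2145125} = \sqrt{-2480655} = i \sqrt{2480655}$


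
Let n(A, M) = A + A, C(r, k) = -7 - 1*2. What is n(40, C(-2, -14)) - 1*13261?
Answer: -13181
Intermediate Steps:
C(r, k) = -9 (C(r, k) = -7 - 2 = -9)
n(A, M) = 2*A
n(40, C(-2, -14)) - 1*13261 = 2*40 - 1*13261 = 80 - 13261 = -13181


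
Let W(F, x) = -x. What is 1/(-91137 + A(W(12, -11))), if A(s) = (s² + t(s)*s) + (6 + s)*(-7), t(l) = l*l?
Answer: -1/89804 ≈ -1.1135e-5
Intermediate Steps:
t(l) = l²
A(s) = -42 + s² + s³ - 7*s (A(s) = (s² + s²*s) + (6 + s)*(-7) = (s² + s³) + (-42 - 7*s) = -42 + s² + s³ - 7*s)
1/(-91137 + A(W(12, -11))) = 1/(-91137 + (-42 + (-1*(-11))² + (-1*(-11))³ - (-7)*(-11))) = 1/(-91137 + (-42 + 11² + 11³ - 7*11)) = 1/(-91137 + (-42 + 121 + 1331 - 77)) = 1/(-91137 + 1333) = 1/(-89804) = -1/89804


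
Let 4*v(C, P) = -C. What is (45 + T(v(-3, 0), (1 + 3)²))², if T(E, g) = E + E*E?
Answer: 549081/256 ≈ 2144.8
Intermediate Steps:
v(C, P) = -C/4 (v(C, P) = (-C)/4 = -C/4)
T(E, g) = E + E²
(45 + T(v(-3, 0), (1 + 3)²))² = (45 + (-¼*(-3))*(1 - ¼*(-3)))² = (45 + 3*(1 + ¾)/4)² = (45 + (¾)*(7/4))² = (45 + 21/16)² = (741/16)² = 549081/256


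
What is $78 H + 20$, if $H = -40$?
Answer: $-3100$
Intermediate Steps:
$78 H + 20 = 78 \left(-40\right) + 20 = -3120 + 20 = -3100$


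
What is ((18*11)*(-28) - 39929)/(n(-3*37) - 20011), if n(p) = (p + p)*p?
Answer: -45473/4631 ≈ -9.8193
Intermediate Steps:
n(p) = 2*p² (n(p) = (2*p)*p = 2*p²)
((18*11)*(-28) - 39929)/(n(-3*37) - 20011) = ((18*11)*(-28) - 39929)/(2*(-3*37)² - 20011) = (198*(-28) - 39929)/(2*(-111)² - 20011) = (-5544 - 39929)/(2*12321 - 20011) = -45473/(24642 - 20011) = -45473/4631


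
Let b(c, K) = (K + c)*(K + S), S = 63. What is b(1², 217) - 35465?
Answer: 25575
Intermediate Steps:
b(c, K) = (63 + K)*(K + c) (b(c, K) = (K + c)*(K + 63) = (K + c)*(63 + K) = (63 + K)*(K + c))
b(1², 217) - 35465 = (217² + 63*217 + 63*1² + 217*1²) - 35465 = (47089 + 13671 + 63*1 + 217*1) - 35465 = (47089 + 13671 + 63 + 217) - 35465 = 61040 - 35465 = 25575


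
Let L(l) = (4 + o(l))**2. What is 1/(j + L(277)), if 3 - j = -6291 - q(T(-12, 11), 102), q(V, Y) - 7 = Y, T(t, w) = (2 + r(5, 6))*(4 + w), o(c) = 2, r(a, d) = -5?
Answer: 1/6439 ≈ 0.00015530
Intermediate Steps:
T(t, w) = -12 - 3*w (T(t, w) = (2 - 5)*(4 + w) = -3*(4 + w) = -12 - 3*w)
q(V, Y) = 7 + Y
L(l) = 36 (L(l) = (4 + 2)**2 = 6**2 = 36)
j = 6403 (j = 3 - (-6291 - (7 + 102)) = 3 - (-6291 - 1*109) = 3 - (-6291 - 109) = 3 - 1*(-6400) = 3 + 6400 = 6403)
1/(j + L(277)) = 1/(6403 + 36) = 1/6439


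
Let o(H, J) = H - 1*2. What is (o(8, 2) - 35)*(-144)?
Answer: 4176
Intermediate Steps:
o(H, J) = -2 + H (o(H, J) = H - 2 = -2 + H)
(o(8, 2) - 35)*(-144) = ((-2 + 8) - 35)*(-144) = (6 - 35)*(-144) = -29*(-144) = 4176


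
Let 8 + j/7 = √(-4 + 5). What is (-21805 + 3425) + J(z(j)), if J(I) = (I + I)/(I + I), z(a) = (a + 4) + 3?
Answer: -18379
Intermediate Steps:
j = -49 (j = -56 + 7*√(-4 + 5) = -56 + 7*√1 = -56 + 7*1 = -56 + 7 = -49)
z(a) = 7 + a (z(a) = (4 + a) + 3 = 7 + a)
J(I) = 1 (J(I) = (2*I)/((2*I)) = (2*I)*(1/(2*I)) = 1)
(-21805 + 3425) + J(z(j)) = (-21805 + 3425) + 1 = -18380 + 1 = -18379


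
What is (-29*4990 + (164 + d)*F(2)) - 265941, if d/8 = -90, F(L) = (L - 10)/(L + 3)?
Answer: -2048807/5 ≈ -4.0976e+5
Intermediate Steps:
F(L) = (-10 + L)/(3 + L)
d = -720 (d = 8*(-90) = -720)
(-29*4990 + (164 + d)*F(2)) - 265941 = (-29*4990 + (164 - 720)*((-10 + 2)/(3 + 2))) - 265941 = (-144710 - 556*(-8)/5) - 265941 = (-144710 - 556*(-8/5)) - 265941 = (-144710 + 4448/5) - 265941 = -719102/5 - 265941 = -2048807/5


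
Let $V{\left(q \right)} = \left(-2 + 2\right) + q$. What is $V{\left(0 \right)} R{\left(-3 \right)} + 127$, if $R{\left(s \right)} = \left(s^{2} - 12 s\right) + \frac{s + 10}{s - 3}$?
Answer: $127$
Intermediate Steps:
$V{\left(q \right)} = q$ ($V{\left(q \right)} = 0 + q = q$)
$R{\left(s \right)} = s^{2} - 12 s + \frac{10 + s}{-3 + s}$ ($R{\left(s \right)} = \left(s^{2} - 12 s\right) + \frac{10 + s}{-3 + s} = s^{2} - 12 s + \frac{10 + s}{-3 + s}$)
$V{\left(0 \right)} R{\left(-3 \right)} + 127 = 0 \frac{10 + \left(-3\right)^{3} - 15 \left(-3\right)^{2} + 37 \left(-3\right)}{-3 - 3} + 127 = 0 \frac{10 - 27 - 135 - 111}{-6} + 127 = 0 \left(- \frac{10 - 27 - 135 - 111}{6}\right) + 127 = 0 \left(\left(- \frac{1}{6}\right) \left(-263\right)\right) + 127 = 0 \cdot \frac{263}{6} + 127 = 0 + 127 = 127$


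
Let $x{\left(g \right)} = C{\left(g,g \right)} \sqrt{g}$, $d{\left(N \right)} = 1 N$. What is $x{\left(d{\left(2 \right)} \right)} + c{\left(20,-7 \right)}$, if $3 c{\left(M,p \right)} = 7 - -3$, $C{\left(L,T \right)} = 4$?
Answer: $\frac{10}{3} + 4 \sqrt{2} \approx 8.9902$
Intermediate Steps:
$c{\left(M,p \right)} = \frac{10}{3}$ ($c{\left(M,p \right)} = \frac{7 - -3}{3} = \frac{7 + 3}{3} = \frac{1}{3} \cdot 10 = \frac{10}{3}$)
$d{\left(N \right)} = N$
$x{\left(g \right)} = 4 \sqrt{g}$
$x{\left(d{\left(2 \right)} \right)} + c{\left(20,-7 \right)} = 4 \sqrt{2} + \frac{10}{3} = \frac{10}{3} + 4 \sqrt{2}$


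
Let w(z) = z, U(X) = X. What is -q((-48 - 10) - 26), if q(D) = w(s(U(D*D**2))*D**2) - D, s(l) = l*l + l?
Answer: -2478754728963156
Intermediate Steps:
s(l) = l + l**2 (s(l) = l**2 + l = l + l**2)
q(D) = -D + D**5*(1 + D**3) (q(D) = ((D*D**2)*(1 + D*D**2))*D**2 - D = (D**3*(1 + D**3))*D**2 - D = D**5*(1 + D**3) - D = -D + D**5*(1 + D**3))
-q((-48 - 10) - 26) = -(((-48 - 10) - 26)**5 + ((-48 - 10) - 26)**8 - ((-48 - 10) - 26)) = -((-58 - 26)**5 + (-58 - 26)**8 - (-58 - 26)) = -((-84)**5 + (-84)**8 - 1*(-84)) = -(-4182119424 + 2478758911082496 + 84) = -1*2478754728963156 = -2478754728963156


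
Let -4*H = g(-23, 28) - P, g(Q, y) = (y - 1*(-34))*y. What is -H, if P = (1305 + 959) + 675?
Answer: -1203/4 ≈ -300.75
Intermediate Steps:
g(Q, y) = y*(34 + y) (g(Q, y) = (y + 34)*y = (34 + y)*y = y*(34 + y))
P = 2939 (P = 2264 + 675 = 2939)
H = 1203/4 (H = -(28*(34 + 28) - 1*2939)/4 = -(28*62 - 2939)/4 = -(1736 - 2939)/4 = -¼*(-1203) = 1203/4 ≈ 300.75)
-H = -1*1203/4 = -1203/4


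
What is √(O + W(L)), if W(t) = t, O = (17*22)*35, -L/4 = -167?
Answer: √13758 ≈ 117.29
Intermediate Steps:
L = 668 (L = -4*(-167) = 668)
O = 13090 (O = 374*35 = 13090)
√(O + W(L)) = √(13090 + 668) = √13758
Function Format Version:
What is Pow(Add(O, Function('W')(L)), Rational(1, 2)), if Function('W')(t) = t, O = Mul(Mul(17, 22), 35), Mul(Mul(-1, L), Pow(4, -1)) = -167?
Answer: Pow(13758, Rational(1, 2)) ≈ 117.29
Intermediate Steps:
L = 668 (L = Mul(-4, -167) = 668)
O = 13090 (O = Mul(374, 35) = 13090)
Pow(Add(O, Function('W')(L)), Rational(1, 2)) = Pow(Add(13090, 668), Rational(1, 2)) = Pow(13758, Rational(1, 2))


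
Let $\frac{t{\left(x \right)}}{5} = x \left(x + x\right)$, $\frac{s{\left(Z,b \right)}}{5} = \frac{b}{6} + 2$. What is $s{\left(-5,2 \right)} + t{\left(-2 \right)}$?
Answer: $\frac{155}{3} \approx 51.667$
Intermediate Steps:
$s{\left(Z,b \right)} = 10 + \frac{5 b}{6}$ ($s{\left(Z,b \right)} = 5 \left(\frac{b}{6} + 2\right) = 5 \left(2 + \frac{b}{6}\right) = 10 + \frac{5 b}{6}$)
$t{\left(x \right)} = 10 x^{2}$ ($t{\left(x \right)} = 5 x \left(x + x\right) = 5 x 2 x = 5 \cdot 2 x^{2} = 10 x^{2}$)
$s{\left(-5,2 \right)} + t{\left(-2 \right)} = \left(10 + \frac{5}{6} \cdot 2\right) + 10 \left(-2\right)^{2} = \left(10 + \frac{5}{3}\right) + 10 \cdot 4 = \frac{35}{3} + 40 = \frac{155}{3}$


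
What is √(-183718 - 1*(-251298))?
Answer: 2*√16895 ≈ 259.96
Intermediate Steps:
√(-183718 - 1*(-251298)) = √(-183718 + 251298) = √67580 = 2*√16895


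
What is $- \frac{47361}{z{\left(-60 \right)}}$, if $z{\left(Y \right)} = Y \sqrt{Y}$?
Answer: $- \frac{15787 i \sqrt{15}}{600} \approx - 101.9 i$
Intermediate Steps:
$z{\left(Y \right)} = Y^{\frac{3}{2}}$
$- \frac{47361}{z{\left(-60 \right)}} = - \frac{47361}{\left(-60\right)^{\frac{3}{2}}} = - \frac{47361}{\left(-120\right) i \sqrt{15}} = - 47361 \frac{i \sqrt{15}}{1800} = - \frac{15787 i \sqrt{15}}{600}$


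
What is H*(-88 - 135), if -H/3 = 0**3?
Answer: 0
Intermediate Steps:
H = 0 (H = -3*0**3 = -3*0 = 0)
H*(-88 - 135) = 0*(-88 - 135) = 0*(-223) = 0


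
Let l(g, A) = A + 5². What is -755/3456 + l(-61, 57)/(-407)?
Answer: -590677/1406592 ≈ -0.41993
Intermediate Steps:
l(g, A) = 25 + A (l(g, A) = A + 25 = 25 + A)
-755/3456 + l(-61, 57)/(-407) = -755/3456 + (25 + 57)/(-407) = -755*1/3456 + 82*(-1/407) = -755/3456 - 82/407 = -590677/1406592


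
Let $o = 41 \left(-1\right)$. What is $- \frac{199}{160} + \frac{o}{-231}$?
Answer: $- \frac{39409}{36960} \approx -1.0663$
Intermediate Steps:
$o = -41$
$- \frac{199}{160} + \frac{o}{-231} = - \frac{199}{160} - \frac{41}{-231} = \left(-199\right) \frac{1}{160} - - \frac{41}{231} = - \frac{199}{160} + \frac{41}{231} = - \frac{39409}{36960}$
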